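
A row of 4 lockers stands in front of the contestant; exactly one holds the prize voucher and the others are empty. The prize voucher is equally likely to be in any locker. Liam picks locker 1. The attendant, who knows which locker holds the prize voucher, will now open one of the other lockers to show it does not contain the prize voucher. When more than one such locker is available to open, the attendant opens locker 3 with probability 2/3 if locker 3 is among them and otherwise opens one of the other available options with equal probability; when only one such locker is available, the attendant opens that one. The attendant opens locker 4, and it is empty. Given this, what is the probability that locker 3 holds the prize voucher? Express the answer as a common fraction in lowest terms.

1/2

Apply Bayes' rule, conditioning on where the prize voucher actually is.
If it is in locker 1 (prior 1/4): locker 3 is available but not opened; locker 4 gets probability (1 − 2/3)/2 = 1/6; weight (1/4)·(1/6) = 1/24.
If it is in locker 2 (prior 1/4): locker 3 is available but not opened, probability 1/3; weight (1/4)·(1/3) = 1/12.
If it is in locker 3 (prior 1/4): locker 3 holds the prize so is unavailable; the attendant chooses uniformly among the 2 others, probability 1/2; weight (1/4)·(1/2) = 1/8.
If it is in locker 4 (prior 1/4): the attendant opened locker 4, so this case is ruled out; weight (1/4)·0 = 0.
The weights sum to 1/4.
So P(the prize voucher in locker 3 | the attendant opened locker 4) = (1/8) / (1/4) = 1/2.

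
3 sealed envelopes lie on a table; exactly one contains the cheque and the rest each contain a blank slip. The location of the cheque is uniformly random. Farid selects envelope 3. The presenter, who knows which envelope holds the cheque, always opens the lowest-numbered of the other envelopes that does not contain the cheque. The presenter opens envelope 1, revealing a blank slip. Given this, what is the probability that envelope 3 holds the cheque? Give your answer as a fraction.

Condition on the true location of the cheque.
If it is in envelope 1 (prior 1/3): the presenter opened envelope 1, so this case is ruled out; weight (1/3)·0 = 0.
If it is in either of envelopes 2 and 3 (prior 1/3 each): envelope 1 is the lowest-numbered option available, probability 1; weight (1/3)·1 = 1/3 each.
The weights sum to 2/3.
So P(the cheque in envelope 3 | the presenter opened envelope 1) = (1/3) / (2/3) = 1/2.

1/2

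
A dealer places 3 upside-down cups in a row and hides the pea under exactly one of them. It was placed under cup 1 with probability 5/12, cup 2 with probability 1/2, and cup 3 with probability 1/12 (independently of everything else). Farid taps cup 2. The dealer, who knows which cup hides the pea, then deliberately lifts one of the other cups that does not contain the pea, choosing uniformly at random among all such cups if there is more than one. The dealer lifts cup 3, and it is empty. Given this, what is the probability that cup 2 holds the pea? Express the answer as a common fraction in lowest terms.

Consider each possible location of the pea in turn.
If it is under cup 1 (prior 5/12): the dealer has no choice, probability 1; weight (5/12)·1 = 5/12.
If it is under cup 2 (prior 1/2): the dealer has 2 equally likely choices, so probability 1/2; weight (1/2)·(1/2) = 1/4.
If it is under cup 3 (prior 1/12): the dealer opened cup 3, so this case is ruled out; weight (1/12)·0 = 0.
The weights sum to 2/3.
So P(the pea under cup 2 | the dealer opened cup 3) = (1/4) / (2/3) = 3/8.

3/8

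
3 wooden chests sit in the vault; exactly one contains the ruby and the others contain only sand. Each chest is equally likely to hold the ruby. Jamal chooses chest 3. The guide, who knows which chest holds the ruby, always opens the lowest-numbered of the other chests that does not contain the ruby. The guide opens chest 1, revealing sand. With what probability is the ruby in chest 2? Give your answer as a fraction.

1/2

Condition on the true location of the ruby.
If it is in chest 1 (prior 1/3): the guide opened chest 1, so this case is ruled out; weight (1/3)·0 = 0.
If it is in either of chests 2 and 3 (prior 1/3 each): chest 1 is the lowest-numbered option available, probability 1; weight (1/3)·1 = 1/3 each.
The weights sum to 2/3.
So P(the ruby in chest 2 | the guide opened chest 1) = (1/3) / (2/3) = 1/2.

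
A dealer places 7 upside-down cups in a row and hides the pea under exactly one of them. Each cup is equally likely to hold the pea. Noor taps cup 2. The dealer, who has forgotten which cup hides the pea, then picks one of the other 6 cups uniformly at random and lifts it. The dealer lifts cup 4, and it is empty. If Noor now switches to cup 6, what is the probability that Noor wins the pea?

Because the dealer chose which cup to lift without knowing where the pea is, the choice is independent of the prize location. Learning that cup 4 does not hold the pea simply rules out that one location and leaves the remaining 6 cups still equally likely by symmetry.
So P(the pea under cup 6) = 1/6.

1/6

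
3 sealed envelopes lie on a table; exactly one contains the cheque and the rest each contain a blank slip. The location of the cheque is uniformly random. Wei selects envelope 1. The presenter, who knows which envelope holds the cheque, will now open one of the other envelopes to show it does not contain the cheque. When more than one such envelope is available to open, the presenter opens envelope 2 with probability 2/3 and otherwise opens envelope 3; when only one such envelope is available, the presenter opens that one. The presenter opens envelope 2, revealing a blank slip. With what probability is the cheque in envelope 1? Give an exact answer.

2/5

Condition on the true location of the cheque.
If it is in envelope 1 (prior 1/3): envelope 2 is available, opened with probability 2/3; weight (1/3)·(2/3) = 2/9.
If it is in envelope 2 (prior 1/3): the presenter opened envelope 2, so this case is ruled out; weight (1/3)·0 = 0.
If it is in envelope 3 (prior 1/3): only envelope 2 is available, probability 1; weight (1/3)·1 = 1/3.
The weights sum to 5/9.
So P(the cheque in envelope 1 | the presenter opened envelope 2) = (2/9) / (5/9) = 2/5.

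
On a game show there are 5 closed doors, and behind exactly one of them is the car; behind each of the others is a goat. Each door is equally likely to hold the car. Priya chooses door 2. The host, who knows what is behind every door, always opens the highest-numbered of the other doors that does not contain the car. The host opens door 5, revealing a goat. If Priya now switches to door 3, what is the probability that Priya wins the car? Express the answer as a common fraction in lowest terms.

Consider each possible location of the car in turn.
If it is behind any of doors 1, 2, 3, and 4 (prior 1/5 each): door 5 is the highest-numbered option available, probability 1; weight (1/5)·1 = 1/5 each.
If it is behind door 5 (prior 1/5): the host opened door 5, so this case is ruled out; weight (1/5)·0 = 0.
The weights sum to 4/5.
So P(the car behind door 3 | the host opened door 5) = (1/5) / (4/5) = 1/4.

1/4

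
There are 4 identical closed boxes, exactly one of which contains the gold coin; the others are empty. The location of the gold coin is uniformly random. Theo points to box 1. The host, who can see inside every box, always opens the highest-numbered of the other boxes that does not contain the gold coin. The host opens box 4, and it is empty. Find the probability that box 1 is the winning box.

Apply Bayes' rule, conditioning on where the gold coin actually is.
If it is in any of boxes 1, 2, and 3 (prior 1/4 each): box 4 is the highest-numbered option available, probability 1; weight (1/4)·1 = 1/4 each.
If it is in box 4 (prior 1/4): the host opened box 4, so this case is ruled out; weight (1/4)·0 = 0.
The weights sum to 3/4.
So P(the gold coin in box 1 | the host opened box 4) = (1/4) / (3/4) = 1/3.

1/3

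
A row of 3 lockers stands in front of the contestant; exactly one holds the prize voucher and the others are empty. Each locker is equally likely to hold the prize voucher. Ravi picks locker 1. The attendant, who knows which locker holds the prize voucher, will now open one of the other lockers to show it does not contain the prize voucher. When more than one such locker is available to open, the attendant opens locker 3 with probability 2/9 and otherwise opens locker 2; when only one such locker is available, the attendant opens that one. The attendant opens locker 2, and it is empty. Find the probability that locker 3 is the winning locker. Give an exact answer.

Consider each possible location of the prize voucher in turn.
If it is in locker 1 (prior 1/3): locker 3 is available but not opened, probability 7/9; weight (1/3)·(7/9) = 7/27.
If it is in locker 2 (prior 1/3): the attendant opened locker 2, so this case is ruled out; weight (1/3)·0 = 0.
If it is in locker 3 (prior 1/3): only locker 2 is available, probability 1; weight (1/3)·1 = 1/3.
The weights sum to 16/27.
So P(the prize voucher in locker 3 | the attendant opened locker 2) = (1/3) / (16/27) = 9/16.

9/16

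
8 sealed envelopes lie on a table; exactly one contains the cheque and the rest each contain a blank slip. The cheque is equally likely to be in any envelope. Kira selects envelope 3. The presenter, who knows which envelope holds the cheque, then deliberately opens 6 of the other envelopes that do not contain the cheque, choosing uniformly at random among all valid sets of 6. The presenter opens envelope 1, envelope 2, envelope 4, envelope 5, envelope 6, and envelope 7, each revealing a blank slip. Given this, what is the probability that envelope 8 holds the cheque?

7/8

Apply Bayes' rule, conditioning on where the cheque actually is.
If it is in any of envelopes 1, 2, 4, 5, 6, and 7 (prior 1/8 each): that envelope was opened and seen not to hold the prize — ruled out; weight (1/8)·0 = 0 each.
If it is in envelope 3 (prior 1/8): the presenter has 7 equally likely choices, so probability 1/7; weight (1/8)·(1/7) = 1/56.
If it is in envelope 8 (prior 1/8): the presenter has no choice, probability 1; weight (1/8)·1 = 1/8.
The weights sum to 1/7.
So P(the cheque in envelope 8 | the presenter opened envelope 1, envelope 2, envelope 4, envelope 5, envelope 6, and envelope 7) = (1/8) / (1/7) = 7/8.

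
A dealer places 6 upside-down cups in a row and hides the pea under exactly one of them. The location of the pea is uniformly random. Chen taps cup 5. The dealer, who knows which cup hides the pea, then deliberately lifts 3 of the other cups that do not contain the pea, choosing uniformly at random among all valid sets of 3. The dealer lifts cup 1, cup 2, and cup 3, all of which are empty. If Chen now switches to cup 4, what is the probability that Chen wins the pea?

Consider each possible location of the pea in turn.
If it is under any of cups 1, 2, and 3 (prior 1/6 each): that cup was opened and seen not to hold the prize — ruled out; weight (1/6)·0 = 0 each.
If it is under either of cups 4 and 6 (prior 1/6 each): the dealer has 4 equally likely choices, so probability 1/4; weight (1/6)·(1/4) = 1/24 each.
If it is under cup 5 (prior 1/6): the dealer has 10 equally likely choices, so probability 1/10; weight (1/6)·(1/10) = 1/60.
The weights sum to 1/10.
So P(the pea under cup 4 | the dealer opened cup 1, cup 2, and cup 3) = (1/24) / (1/10) = 5/12.

5/12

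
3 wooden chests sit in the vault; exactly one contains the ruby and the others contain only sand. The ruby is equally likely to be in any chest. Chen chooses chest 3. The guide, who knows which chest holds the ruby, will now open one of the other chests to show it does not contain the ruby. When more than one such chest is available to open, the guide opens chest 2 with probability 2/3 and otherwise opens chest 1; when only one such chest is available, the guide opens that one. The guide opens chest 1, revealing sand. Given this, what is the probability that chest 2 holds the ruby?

Apply Bayes' rule, conditioning on where the ruby actually is.
If it is in chest 1 (prior 1/3): the guide opened chest 1, so this case is ruled out; weight (1/3)·0 = 0.
If it is in chest 2 (prior 1/3): only chest 1 is available, probability 1; weight (1/3)·1 = 1/3.
If it is in chest 3 (prior 1/3): chest 2 is available but not opened, probability 1/3; weight (1/3)·(1/3) = 1/9.
The weights sum to 4/9.
So P(the ruby in chest 2 | the guide opened chest 1) = (1/3) / (4/9) = 3/4.

3/4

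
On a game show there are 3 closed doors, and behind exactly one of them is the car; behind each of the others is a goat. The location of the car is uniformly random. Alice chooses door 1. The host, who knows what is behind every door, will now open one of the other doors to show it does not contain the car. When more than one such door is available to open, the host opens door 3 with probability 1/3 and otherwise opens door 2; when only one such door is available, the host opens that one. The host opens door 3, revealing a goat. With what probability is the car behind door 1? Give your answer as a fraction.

1/4

Condition on the true location of the car.
If it is behind door 1 (prior 1/3): door 3 is available, opened with probability 1/3; weight (1/3)·(1/3) = 1/9.
If it is behind door 2 (prior 1/3): only door 3 is available, probability 1; weight (1/3)·1 = 1/3.
If it is behind door 3 (prior 1/3): the host opened door 3, so this case is ruled out; weight (1/3)·0 = 0.
The weights sum to 4/9.
So P(the car behind door 1 | the host opened door 3) = (1/9) / (4/9) = 1/4.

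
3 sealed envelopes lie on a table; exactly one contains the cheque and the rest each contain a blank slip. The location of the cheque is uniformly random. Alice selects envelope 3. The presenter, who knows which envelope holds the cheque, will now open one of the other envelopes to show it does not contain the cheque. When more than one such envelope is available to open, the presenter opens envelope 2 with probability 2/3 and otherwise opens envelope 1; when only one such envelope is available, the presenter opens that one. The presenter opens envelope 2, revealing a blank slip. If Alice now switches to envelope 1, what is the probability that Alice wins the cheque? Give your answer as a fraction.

3/5

Condition on the true location of the cheque.
If it is in envelope 1 (prior 1/3): only envelope 2 is available, probability 1; weight (1/3)·1 = 1/3.
If it is in envelope 2 (prior 1/3): the presenter opened envelope 2, so this case is ruled out; weight (1/3)·0 = 0.
If it is in envelope 3 (prior 1/3): envelope 2 is available, opened with probability 2/3; weight (1/3)·(2/3) = 2/9.
The weights sum to 5/9.
So P(the cheque in envelope 1 | the presenter opened envelope 2) = (1/3) / (5/9) = 3/5.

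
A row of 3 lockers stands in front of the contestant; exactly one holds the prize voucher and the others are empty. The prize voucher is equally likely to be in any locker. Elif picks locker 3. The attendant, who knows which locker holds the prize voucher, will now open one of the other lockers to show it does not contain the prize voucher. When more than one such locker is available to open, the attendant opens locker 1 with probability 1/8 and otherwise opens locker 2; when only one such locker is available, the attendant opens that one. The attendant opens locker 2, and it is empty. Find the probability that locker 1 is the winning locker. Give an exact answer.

8/15

Condition on the true location of the prize voucher.
If it is in locker 1 (prior 1/3): only locker 2 is available, probability 1; weight (1/3)·1 = 1/3.
If it is in locker 2 (prior 1/3): the attendant opened locker 2, so this case is ruled out; weight (1/3)·0 = 0.
If it is in locker 3 (prior 1/3): locker 1 is available but not opened, probability 7/8; weight (1/3)·(7/8) = 7/24.
The weights sum to 5/8.
So P(the prize voucher in locker 1 | the attendant opened locker 2) = (1/3) / (5/8) = 8/15.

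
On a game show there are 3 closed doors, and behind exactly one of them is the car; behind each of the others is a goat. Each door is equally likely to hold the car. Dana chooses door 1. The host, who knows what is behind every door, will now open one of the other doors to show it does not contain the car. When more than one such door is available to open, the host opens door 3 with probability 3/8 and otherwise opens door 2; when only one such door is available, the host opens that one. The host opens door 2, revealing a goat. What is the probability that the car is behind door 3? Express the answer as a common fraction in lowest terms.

8/13

Condition on the true location of the car.
If it is behind door 1 (prior 1/3): door 3 is available but not opened, probability 5/8; weight (1/3)·(5/8) = 5/24.
If it is behind door 2 (prior 1/3): the host opened door 2, so this case is ruled out; weight (1/3)·0 = 0.
If it is behind door 3 (prior 1/3): only door 2 is available, probability 1; weight (1/3)·1 = 1/3.
The weights sum to 13/24.
So P(the car behind door 3 | the host opened door 2) = (1/3) / (13/24) = 8/13.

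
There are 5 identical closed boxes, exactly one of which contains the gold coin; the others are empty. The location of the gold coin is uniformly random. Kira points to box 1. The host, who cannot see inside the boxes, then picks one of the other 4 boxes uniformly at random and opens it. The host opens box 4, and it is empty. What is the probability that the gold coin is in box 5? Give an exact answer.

Because the host chose which box to open without knowing where the gold coin is, the choice is independent of the prize location. Learning that box 4 does not hold the gold coin simply rules out that one location and leaves the remaining 4 boxes still equally likely by symmetry.
So P(the gold coin in box 5) = 1/4.

1/4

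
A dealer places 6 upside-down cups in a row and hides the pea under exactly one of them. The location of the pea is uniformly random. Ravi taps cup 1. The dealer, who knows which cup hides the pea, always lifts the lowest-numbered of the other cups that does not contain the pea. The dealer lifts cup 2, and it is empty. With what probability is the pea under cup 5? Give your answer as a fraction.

Apply Bayes' rule, conditioning on where the pea actually is.
If it is under any of cups 1, 3, 4, 5, and 6 (prior 1/6 each): cup 2 is the lowest-numbered option available, probability 1; weight (1/6)·1 = 1/6 each.
If it is under cup 2 (prior 1/6): the dealer opened cup 2, so this case is ruled out; weight (1/6)·0 = 0.
The weights sum to 5/6.
So P(the pea under cup 5 | the dealer opened cup 2) = (1/6) / (5/6) = 1/5.

1/5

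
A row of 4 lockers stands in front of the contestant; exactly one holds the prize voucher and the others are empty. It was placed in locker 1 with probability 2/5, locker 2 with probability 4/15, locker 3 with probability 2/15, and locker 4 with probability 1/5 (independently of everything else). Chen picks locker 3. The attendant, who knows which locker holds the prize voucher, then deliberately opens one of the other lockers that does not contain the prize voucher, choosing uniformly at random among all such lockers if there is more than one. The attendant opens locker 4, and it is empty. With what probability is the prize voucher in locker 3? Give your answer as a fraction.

2/17

Consider each possible location of the prize voucher in turn.
If it is in locker 1 (prior 2/5): the attendant has 2 equally likely choices, so probability 1/2; weight (2/5)·(1/2) = 1/5.
If it is in locker 2 (prior 4/15): the attendant has 2 equally likely choices, so probability 1/2; weight (4/15)·(1/2) = 2/15.
If it is in locker 3 (prior 2/15): the attendant has 3 equally likely choices, so probability 1/3; weight (2/15)·(1/3) = 2/45.
If it is in locker 4 (prior 1/5): the attendant opened locker 4, so this case is ruled out; weight (1/5)·0 = 0.
The weights sum to 17/45.
So P(the prize voucher in locker 3 | the attendant opened locker 4) = (2/45) / (17/45) = 2/17.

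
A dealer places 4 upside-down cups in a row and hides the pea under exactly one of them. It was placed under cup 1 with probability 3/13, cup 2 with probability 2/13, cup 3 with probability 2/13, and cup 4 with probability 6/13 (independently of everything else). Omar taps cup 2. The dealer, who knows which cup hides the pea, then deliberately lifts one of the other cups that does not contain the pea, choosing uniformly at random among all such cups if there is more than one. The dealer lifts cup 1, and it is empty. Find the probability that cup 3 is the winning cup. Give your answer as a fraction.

Apply Bayes' rule, conditioning on where the pea actually is.
If it is under cup 1 (prior 3/13): the dealer opened cup 1, so this case is ruled out; weight (3/13)·0 = 0.
If it is under cup 2 (prior 2/13): the dealer has 3 equally likely choices, so probability 1/3; weight (2/13)·(1/3) = 2/39.
If it is under cup 3 (prior 2/13): the dealer has 2 equally likely choices, so probability 1/2; weight (2/13)·(1/2) = 1/13.
If it is under cup 4 (prior 6/13): the dealer has 2 equally likely choices, so probability 1/2; weight (6/13)·(1/2) = 3/13.
The weights sum to 14/39.
So P(the pea under cup 3 | the dealer opened cup 1) = (1/13) / (14/39) = 3/14.

3/14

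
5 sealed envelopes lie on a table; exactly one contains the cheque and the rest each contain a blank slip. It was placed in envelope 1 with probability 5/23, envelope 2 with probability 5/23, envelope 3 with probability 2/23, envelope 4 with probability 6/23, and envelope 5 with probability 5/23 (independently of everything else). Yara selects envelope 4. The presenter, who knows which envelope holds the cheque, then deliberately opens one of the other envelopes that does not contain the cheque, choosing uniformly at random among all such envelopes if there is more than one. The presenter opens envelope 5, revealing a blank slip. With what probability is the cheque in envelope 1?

10/33

Condition on the true location of the cheque.
If it is in either of envelopes 1 and 2 (prior 5/23 each): the presenter has 3 equally likely choices, so probability 1/3; weight (5/23)·(1/3) = 5/69 each.
If it is in envelope 3 (prior 2/23): the presenter has 3 equally likely choices, so probability 1/3; weight (2/23)·(1/3) = 2/69.
If it is in envelope 4 (prior 6/23): the presenter has 4 equally likely choices, so probability 1/4; weight (6/23)·(1/4) = 3/46.
If it is in envelope 5 (prior 5/23): the presenter opened envelope 5, so this case is ruled out; weight (5/23)·0 = 0.
The weights sum to 11/46.
So P(the cheque in envelope 1 | the presenter opened envelope 5) = (5/69) / (11/46) = 10/33.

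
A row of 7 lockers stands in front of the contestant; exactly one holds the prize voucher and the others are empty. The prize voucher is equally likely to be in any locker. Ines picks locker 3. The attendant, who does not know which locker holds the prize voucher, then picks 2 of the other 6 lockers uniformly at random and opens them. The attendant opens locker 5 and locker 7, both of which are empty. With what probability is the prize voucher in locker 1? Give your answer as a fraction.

1/5

Because the attendant chose which lockers to open without knowing where the prize voucher is, the choice is independent of the prize location. Learning that none of the 2 opened lockers holds the prize voucher simply rules out those 2 locations and leaves the remaining 5 lockers still equally likely by symmetry.
So P(the prize voucher in locker 1) = 1/5.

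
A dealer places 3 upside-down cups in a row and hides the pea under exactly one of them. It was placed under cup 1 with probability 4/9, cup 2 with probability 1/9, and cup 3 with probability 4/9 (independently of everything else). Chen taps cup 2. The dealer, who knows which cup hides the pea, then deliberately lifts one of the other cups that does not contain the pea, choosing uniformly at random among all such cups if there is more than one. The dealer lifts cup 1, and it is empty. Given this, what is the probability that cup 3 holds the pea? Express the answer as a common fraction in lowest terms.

Apply Bayes' rule, conditioning on where the pea actually is.
If it is under cup 1 (prior 4/9): the dealer opened cup 1, so this case is ruled out; weight (4/9)·0 = 0.
If it is under cup 2 (prior 1/9): the dealer has 2 equally likely choices, so probability 1/2; weight (1/9)·(1/2) = 1/18.
If it is under cup 3 (prior 4/9): the dealer has no choice, probability 1; weight (4/9)·1 = 4/9.
The weights sum to 1/2.
So P(the pea under cup 3 | the dealer opened cup 1) = (4/9) / (1/2) = 8/9.

8/9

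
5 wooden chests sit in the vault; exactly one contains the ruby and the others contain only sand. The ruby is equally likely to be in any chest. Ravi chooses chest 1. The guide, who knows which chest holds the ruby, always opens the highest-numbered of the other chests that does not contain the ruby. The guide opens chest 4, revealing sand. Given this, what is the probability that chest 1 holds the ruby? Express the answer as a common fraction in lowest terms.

Apply Bayes' rule, conditioning on where the ruby actually is.
If it is in any of chests 1, 2, and 3 (prior 1/5 each): the guide would have opened chest 5 instead, probability 0; weight (1/5)·0 = 0 each.
If it is in chest 4 (prior 1/5): the guide opened chest 4, so this case is ruled out; weight (1/5)·0 = 0.
If it is in chest 5 (prior 1/5): chest 4 is the highest-numbered option available, probability 1; weight (1/5)·1 = 1/5.
The weights sum to 1/5.
So P(the ruby in chest 1 | the guide opened chest 4) = 0 / (1/5) = 0.

0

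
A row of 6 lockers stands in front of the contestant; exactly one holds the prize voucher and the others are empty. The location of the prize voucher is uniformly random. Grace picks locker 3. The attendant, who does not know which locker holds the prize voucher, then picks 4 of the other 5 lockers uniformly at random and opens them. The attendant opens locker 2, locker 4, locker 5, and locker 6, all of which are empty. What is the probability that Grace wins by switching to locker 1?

Condition on the true location of the prize voucher.
If it is in either of lockers 1 and 3 (prior 1/6 each): the attendant picks exactly this set with probability 1/5 regardless, and none is the prize; weight (1/6)·(1/5) = 1/30 each.
If it is in any of lockers 2, 4, 5, and 6 (prior 1/6 each): that locker was opened and seen not to hold the prize — ruled out; weight (1/6)·0 = 0 each.
The weights sum to 1/15.
So P(the prize voucher in locker 1 | the attendant opened locker 2, locker 4, locker 5, and locker 6) = (1/30) / (1/15) = 1/2.

1/2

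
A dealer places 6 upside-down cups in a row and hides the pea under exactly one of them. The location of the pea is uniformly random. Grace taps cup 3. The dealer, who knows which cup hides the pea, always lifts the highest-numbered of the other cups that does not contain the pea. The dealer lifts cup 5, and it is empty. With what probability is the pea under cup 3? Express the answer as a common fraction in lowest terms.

Consider each possible location of the pea in turn.
If it is under any of cups 1, 2, 3, and 4 (prior 1/6 each): the dealer would have opened cup 6 instead, probability 0; weight (1/6)·0 = 0 each.
If it is under cup 5 (prior 1/6): the dealer opened cup 5, so this case is ruled out; weight (1/6)·0 = 0.
If it is under cup 6 (prior 1/6): cup 5 is the highest-numbered option available, probability 1; weight (1/6)·1 = 1/6.
The weights sum to 1/6.
So P(the pea under cup 3 | the dealer opened cup 5) = 0 / (1/6) = 0.

0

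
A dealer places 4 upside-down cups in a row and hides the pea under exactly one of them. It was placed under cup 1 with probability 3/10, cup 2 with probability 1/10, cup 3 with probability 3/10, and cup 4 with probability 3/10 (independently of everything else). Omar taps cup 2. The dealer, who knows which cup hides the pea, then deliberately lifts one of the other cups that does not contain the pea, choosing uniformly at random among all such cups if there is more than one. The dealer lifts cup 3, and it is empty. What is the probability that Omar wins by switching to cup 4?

Apply Bayes' rule, conditioning on where the pea actually is.
If it is under either of cups 1 and 4 (prior 3/10 each): the dealer has 2 equally likely choices, so probability 1/2; weight (3/10)·(1/2) = 3/20 each.
If it is under cup 2 (prior 1/10): the dealer has 3 equally likely choices, so probability 1/3; weight (1/10)·(1/3) = 1/30.
If it is under cup 3 (prior 3/10): the dealer opened cup 3, so this case is ruled out; weight (3/10)·0 = 0.
The weights sum to 1/3.
So P(the pea under cup 4 | the dealer opened cup 3) = (3/20) / (1/3) = 9/20.

9/20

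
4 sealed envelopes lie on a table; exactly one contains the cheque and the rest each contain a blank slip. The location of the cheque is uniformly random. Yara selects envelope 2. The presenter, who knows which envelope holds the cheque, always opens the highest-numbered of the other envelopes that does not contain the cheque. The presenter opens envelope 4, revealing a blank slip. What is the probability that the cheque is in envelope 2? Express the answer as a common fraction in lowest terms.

Condition on the true location of the cheque.
If it is in any of envelopes 1, 2, and 3 (prior 1/4 each): envelope 4 is the highest-numbered option available, probability 1; weight (1/4)·1 = 1/4 each.
If it is in envelope 4 (prior 1/4): the presenter opened envelope 4, so this case is ruled out; weight (1/4)·0 = 0.
The weights sum to 3/4.
So P(the cheque in envelope 2 | the presenter opened envelope 4) = (1/4) / (3/4) = 1/3.

1/3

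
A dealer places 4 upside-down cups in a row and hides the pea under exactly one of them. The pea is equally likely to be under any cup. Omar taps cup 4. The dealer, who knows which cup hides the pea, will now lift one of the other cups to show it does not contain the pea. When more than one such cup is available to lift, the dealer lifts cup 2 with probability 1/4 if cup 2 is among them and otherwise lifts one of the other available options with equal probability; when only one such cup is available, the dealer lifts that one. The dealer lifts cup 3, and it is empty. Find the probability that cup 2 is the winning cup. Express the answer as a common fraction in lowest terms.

4/13

Condition on the true location of the pea.
If it is under cup 1 (prior 1/4): cup 2 is available but not opened, probability 3/4; weight (1/4)·(3/4) = 3/16.
If it is under cup 2 (prior 1/4): cup 2 holds the prize so is unavailable; the dealer chooses uniformly among the 2 others, probability 1/2; weight (1/4)·(1/2) = 1/8.
If it is under cup 3 (prior 1/4): the dealer opened cup 3, so this case is ruled out; weight (1/4)·0 = 0.
If it is under cup 4 (prior 1/4): cup 2 is available but not opened; cup 3 gets probability (1 − 1/4)/2 = 3/8; weight (1/4)·(3/8) = 3/32.
The weights sum to 13/32.
So P(the pea under cup 2 | the dealer opened cup 3) = (1/8) / (13/32) = 4/13.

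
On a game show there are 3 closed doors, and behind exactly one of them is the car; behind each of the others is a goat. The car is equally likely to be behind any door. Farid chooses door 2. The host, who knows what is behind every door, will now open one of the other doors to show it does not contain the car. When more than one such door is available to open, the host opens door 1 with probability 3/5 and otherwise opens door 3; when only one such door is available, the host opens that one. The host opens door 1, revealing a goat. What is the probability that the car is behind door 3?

5/8

Condition on the true location of the car.
If it is behind door 1 (prior 1/3): the host opened door 1, so this case is ruled out; weight (1/3)·0 = 0.
If it is behind door 2 (prior 1/3): door 1 is available, opened with probability 3/5; weight (1/3)·(3/5) = 1/5.
If it is behind door 3 (prior 1/3): only door 1 is available, probability 1; weight (1/3)·1 = 1/3.
The weights sum to 8/15.
So P(the car behind door 3 | the host opened door 1) = (1/3) / (8/15) = 5/8.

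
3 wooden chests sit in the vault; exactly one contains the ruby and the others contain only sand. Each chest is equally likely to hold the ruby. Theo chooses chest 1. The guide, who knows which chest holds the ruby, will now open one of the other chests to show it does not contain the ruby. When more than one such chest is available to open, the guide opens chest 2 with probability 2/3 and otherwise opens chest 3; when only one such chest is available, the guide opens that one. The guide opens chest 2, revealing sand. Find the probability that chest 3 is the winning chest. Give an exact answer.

3/5

Apply Bayes' rule, conditioning on where the ruby actually is.
If it is in chest 1 (prior 1/3): chest 2 is available, opened with probability 2/3; weight (1/3)·(2/3) = 2/9.
If it is in chest 2 (prior 1/3): the guide opened chest 2, so this case is ruled out; weight (1/3)·0 = 0.
If it is in chest 3 (prior 1/3): only chest 2 is available, probability 1; weight (1/3)·1 = 1/3.
The weights sum to 5/9.
So P(the ruby in chest 3 | the guide opened chest 2) = (1/3) / (5/9) = 3/5.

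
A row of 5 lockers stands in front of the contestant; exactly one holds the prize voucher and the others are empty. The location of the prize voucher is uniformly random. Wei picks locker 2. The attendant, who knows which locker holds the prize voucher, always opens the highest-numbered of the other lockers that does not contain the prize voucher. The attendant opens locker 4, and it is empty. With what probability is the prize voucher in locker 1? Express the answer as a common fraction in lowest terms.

Apply Bayes' rule, conditioning on where the prize voucher actually is.
If it is in any of lockers 1, 2, and 3 (prior 1/5 each): the attendant would have opened locker 5 instead, probability 0; weight (1/5)·0 = 0 each.
If it is in locker 4 (prior 1/5): the attendant opened locker 4, so this case is ruled out; weight (1/5)·0 = 0.
If it is in locker 5 (prior 1/5): locker 4 is the highest-numbered option available, probability 1; weight (1/5)·1 = 1/5.
The weights sum to 1/5.
So P(the prize voucher in locker 1 | the attendant opened locker 4) = 0 / (1/5) = 0.

0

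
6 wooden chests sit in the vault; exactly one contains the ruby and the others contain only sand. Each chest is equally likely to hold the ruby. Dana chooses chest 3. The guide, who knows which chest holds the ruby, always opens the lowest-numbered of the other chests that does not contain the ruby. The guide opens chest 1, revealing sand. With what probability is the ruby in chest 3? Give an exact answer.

Condition on the true location of the ruby.
If it is in chest 1 (prior 1/6): the guide opened chest 1, so this case is ruled out; weight (1/6)·0 = 0.
If it is in any of chests 2, 3, 4, 5, and 6 (prior 1/6 each): chest 1 is the lowest-numbered option available, probability 1; weight (1/6)·1 = 1/6 each.
The weights sum to 5/6.
So P(the ruby in chest 3 | the guide opened chest 1) = (1/6) / (5/6) = 1/5.

1/5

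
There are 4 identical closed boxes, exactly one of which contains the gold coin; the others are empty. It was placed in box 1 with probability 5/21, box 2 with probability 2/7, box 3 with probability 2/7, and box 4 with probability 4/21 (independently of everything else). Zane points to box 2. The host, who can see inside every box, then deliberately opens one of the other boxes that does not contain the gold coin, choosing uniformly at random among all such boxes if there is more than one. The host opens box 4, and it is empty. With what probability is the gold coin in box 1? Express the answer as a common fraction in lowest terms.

Consider each possible location of the gold coin in turn.
If it is in box 1 (prior 5/21): the host has 2 equally likely choices, so probability 1/2; weight (5/21)·(1/2) = 5/42.
If it is in box 2 (prior 2/7): the host has 3 equally likely choices, so probability 1/3; weight (2/7)·(1/3) = 2/21.
If it is in box 3 (prior 2/7): the host has 2 equally likely choices, so probability 1/2; weight (2/7)·(1/2) = 1/7.
If it is in box 4 (prior 4/21): the host opened box 4, so this case is ruled out; weight (4/21)·0 = 0.
The weights sum to 5/14.
So P(the gold coin in box 1 | the host opened box 4) = (5/42) / (5/14) = 1/3.

1/3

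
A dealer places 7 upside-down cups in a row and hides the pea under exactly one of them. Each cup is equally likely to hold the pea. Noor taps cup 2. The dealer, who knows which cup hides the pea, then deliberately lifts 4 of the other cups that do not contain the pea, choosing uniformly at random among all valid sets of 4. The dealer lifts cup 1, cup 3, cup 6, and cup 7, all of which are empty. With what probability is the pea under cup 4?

3/7

Consider each possible location of the pea in turn.
If it is under any of cups 1, 3, 6, and 7 (prior 1/7 each): that cup was opened and seen not to hold the prize — ruled out; weight (1/7)·0 = 0 each.
If it is under cup 2 (prior 1/7): the dealer has 15 equally likely choices, so probability 1/15; weight (1/7)·(1/15) = 1/105.
If it is under either of cups 4 and 5 (prior 1/7 each): the dealer has 5 equally likely choices, so probability 1/5; weight (1/7)·(1/5) = 1/35 each.
The weights sum to 1/15.
So P(the pea under cup 4 | the dealer opened cup 1, cup 3, cup 6, and cup 7) = (1/35) / (1/15) = 3/7.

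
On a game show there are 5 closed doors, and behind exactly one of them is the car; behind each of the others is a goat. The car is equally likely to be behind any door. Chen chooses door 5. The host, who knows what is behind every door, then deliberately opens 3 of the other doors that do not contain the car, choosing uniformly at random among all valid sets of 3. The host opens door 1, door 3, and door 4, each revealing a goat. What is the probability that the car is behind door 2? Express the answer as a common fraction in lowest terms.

4/5

Condition on the true location of the car.
If it is behind any of doors 1, 3, and 4 (prior 1/5 each): that door was opened and seen not to hold the prize — ruled out; weight (1/5)·0 = 0 each.
If it is behind door 2 (prior 1/5): the host has no choice, probability 1; weight (1/5)·1 = 1/5.
If it is behind door 5 (prior 1/5): the host has 4 equally likely choices, so probability 1/4; weight (1/5)·(1/4) = 1/20.
The weights sum to 1/4.
So P(the car behind door 2 | the host opened door 1, door 3, and door 4) = (1/5) / (1/4) = 4/5.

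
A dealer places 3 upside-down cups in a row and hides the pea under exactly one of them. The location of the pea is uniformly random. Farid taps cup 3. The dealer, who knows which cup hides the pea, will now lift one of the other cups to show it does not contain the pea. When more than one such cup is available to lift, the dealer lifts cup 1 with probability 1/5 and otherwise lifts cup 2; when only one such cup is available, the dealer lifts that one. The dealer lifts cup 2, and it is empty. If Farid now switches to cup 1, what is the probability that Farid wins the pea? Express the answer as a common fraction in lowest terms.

5/9

Consider each possible location of the pea in turn.
If it is under cup 1 (prior 1/3): only cup 2 is available, probability 1; weight (1/3)·1 = 1/3.
If it is under cup 2 (prior 1/3): the dealer opened cup 2, so this case is ruled out; weight (1/3)·0 = 0.
If it is under cup 3 (prior 1/3): cup 1 is available but not opened, probability 4/5; weight (1/3)·(4/5) = 4/15.
The weights sum to 3/5.
So P(the pea under cup 1 | the dealer opened cup 2) = (1/3) / (3/5) = 5/9.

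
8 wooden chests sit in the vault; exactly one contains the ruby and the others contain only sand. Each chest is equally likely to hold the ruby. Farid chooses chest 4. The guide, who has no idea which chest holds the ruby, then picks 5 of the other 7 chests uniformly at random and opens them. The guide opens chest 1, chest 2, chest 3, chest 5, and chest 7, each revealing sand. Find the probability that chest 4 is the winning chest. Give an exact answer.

1/3

Condition on the true location of the ruby.
If it is in any of chests 1, 2, 3, 5, and 7 (prior 1/8 each): that chest was opened and seen not to hold the prize — ruled out; weight (1/8)·0 = 0 each.
If it is in any of chests 4, 6, and 8 (prior 1/8 each): the guide picks exactly this set with probability 1/21 regardless, and none is the prize; weight (1/8)·(1/21) = 1/168 each.
The weights sum to 1/56.
So P(the ruby in chest 4 | the guide opened chest 1, chest 2, chest 3, chest 5, and chest 7) = (1/168) / (1/56) = 1/3.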